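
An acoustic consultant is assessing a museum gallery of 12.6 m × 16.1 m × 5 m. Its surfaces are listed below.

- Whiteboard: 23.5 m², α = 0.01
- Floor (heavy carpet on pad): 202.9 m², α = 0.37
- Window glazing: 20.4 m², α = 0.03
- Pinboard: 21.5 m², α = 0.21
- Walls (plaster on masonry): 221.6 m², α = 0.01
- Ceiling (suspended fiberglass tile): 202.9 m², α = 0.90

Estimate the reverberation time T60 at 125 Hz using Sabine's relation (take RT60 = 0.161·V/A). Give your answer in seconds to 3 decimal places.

0.616 sec

Total absorption A = 23.5·0.01 + 202.9·0.37 + 20.4·0.03 + 21.5·0.21 + 221.6·0.01 + 202.9·0.90
  = 0.235 + 75.073 + 0.612 + 4.515 + 2.216 + 182.610 = 265.261 m² sabins.
V = 12.6·16.1·5 = 1014.3 m³.
RT60 = 0.161 · V / A = 0.161 × 1014.3 / 265.261 = 0.616 s.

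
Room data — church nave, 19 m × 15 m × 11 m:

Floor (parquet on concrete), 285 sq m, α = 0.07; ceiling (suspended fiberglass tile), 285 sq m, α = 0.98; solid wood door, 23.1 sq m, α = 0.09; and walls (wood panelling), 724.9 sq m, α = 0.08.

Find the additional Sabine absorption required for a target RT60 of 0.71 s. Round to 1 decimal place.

Total absorption A₁ = 285×0.07 + 285×0.98 + 23.1×0.09 + 724.9×0.08
  = 19.950 + 279.300 + 2.079 + 57.992 = 359.321 sq m sabins.
Target A₂ = 0.161·3135/0.71 = 710.894 sabins (V = 3135 m³).
ΔA = A₂ − A₁ = 710.894 − 359.321 = 351.6 sabins.

351.6 sabins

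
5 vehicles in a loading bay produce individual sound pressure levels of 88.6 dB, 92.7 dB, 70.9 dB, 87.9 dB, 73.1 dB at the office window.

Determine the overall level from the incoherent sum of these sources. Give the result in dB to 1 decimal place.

95.1 dB

Converting to relative power and adding: 10^(88.6/10) + 10^(92.7/10) + 10^(70.9/10) + 10^(87.9/10) + 10^(73.1/10) = 3.236e+09.
L_total = 10·log₁₀(3.236e+09) = 95.1 dB.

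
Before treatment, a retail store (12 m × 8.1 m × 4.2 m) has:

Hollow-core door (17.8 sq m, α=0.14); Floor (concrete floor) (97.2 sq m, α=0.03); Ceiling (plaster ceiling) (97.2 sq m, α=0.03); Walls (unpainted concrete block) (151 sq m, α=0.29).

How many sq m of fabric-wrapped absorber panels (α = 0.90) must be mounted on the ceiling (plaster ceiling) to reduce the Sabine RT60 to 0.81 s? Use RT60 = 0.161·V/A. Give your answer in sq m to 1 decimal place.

A₁ = Σ Sᵢαᵢ = 17.8×0.14 + 97.2×0.03 + 97.2×0.03 + 151×0.29 = 52.114 sabins.
Required A₂ = 0.161·408.24/0.81 = 81.144 sabins.
Absorption to add: 81.144 − 52.114 = 29.030 sabins.
Net gain per sq m: Δα = 0.90 − 0.03 = 0.87.
Area = ΔA/Δα = 29.030/0.87 = 33.4 sq m.

33.4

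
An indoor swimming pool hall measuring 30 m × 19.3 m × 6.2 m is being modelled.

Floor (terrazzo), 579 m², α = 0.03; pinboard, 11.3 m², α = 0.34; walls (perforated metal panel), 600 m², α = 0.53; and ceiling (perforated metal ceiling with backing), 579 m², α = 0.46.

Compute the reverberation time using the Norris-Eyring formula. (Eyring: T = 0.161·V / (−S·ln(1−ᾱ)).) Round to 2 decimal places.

0.78 s

Total surface area S = 579 + 11.3 + 600 + 579 = 1769.3 m².
Absorption A = 579×0.03 + 11.3×0.34 + 600×0.53 + 579×0.46 = 605.552 sabins.
Mean coefficient ᾱ = A/S = 0.3423.
Eyring denominator: −S ln(1−ᾱ) = 741.348.
V = 30 × 19.3 × 6.2 = 3589.8 m³.
RT60 = 0.161 × 3589.8 / 741.348 = 0.78 s.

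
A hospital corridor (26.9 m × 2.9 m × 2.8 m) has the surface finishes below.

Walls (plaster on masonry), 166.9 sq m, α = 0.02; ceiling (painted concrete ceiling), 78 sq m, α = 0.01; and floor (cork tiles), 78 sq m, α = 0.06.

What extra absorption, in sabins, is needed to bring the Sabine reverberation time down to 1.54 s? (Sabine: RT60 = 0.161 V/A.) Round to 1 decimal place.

Summing Sᵢαᵢ: 3.338 + 0.780 + 4.680 → A₁ = 8.798 sabins.
For T = 1.54 s, need A₂ = 0.161·V/T = 0.161·218.428/1.54 = 22.836 sabins.
ΔA = A₂ − A₁ = 22.836 − 8.798 = 14.0 sabins.

14.0 sabins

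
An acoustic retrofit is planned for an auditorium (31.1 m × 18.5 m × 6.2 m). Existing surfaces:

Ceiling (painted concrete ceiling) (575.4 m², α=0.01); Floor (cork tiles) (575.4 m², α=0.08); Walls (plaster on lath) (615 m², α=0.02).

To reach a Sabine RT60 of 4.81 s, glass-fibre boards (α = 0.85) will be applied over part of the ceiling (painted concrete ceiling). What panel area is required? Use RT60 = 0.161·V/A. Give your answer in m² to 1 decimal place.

65.9

A₁ = Σ Sᵢαᵢ = 575.4×0.01 + 575.4×0.08 + 615×0.02 = 64.086 sabins.
V = 3567.17 m³. Target absorption A₂ = 0.161 × 3567.17 / 4.81 = 119.400 sabins.
ΔA needed = 119.400 − 64.086 = 55.314 sabins.
Net gain per m²: Δα = 0.85 − 0.01 = 0.84.
Area = ΔA/Δα = 55.314/0.84 = 65.9 m².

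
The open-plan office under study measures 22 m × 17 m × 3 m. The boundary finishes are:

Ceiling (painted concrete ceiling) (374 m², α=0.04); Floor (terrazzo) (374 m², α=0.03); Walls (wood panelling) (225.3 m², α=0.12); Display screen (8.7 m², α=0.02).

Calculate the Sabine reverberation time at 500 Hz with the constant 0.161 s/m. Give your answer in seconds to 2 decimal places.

Summing Sᵢαᵢ: 14.960 + 11.220 + 27.036 + 0.174 → A = 53.390 sabins.
V = 22·17·3 = 1122 m³.
RT60 = 0.161 · V / A = 0.161 × 1122 / 53.390 = 3.38 s.

3.38 seconds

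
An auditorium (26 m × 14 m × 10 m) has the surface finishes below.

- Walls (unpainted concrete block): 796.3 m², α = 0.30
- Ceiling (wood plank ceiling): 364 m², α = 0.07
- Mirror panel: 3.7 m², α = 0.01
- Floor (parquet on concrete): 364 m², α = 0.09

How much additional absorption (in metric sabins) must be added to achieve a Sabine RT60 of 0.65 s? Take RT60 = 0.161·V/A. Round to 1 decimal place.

Summing Sᵢαᵢ: 238.890 + 25.480 + 0.037 + 32.760 → A₁ = 297.167 sabins.
V = 3640 m³. Required absorption A₂ = 0.161 × 3640 / 0.65 = 901.600 sabins.
Additional absorption ΔA = 901.600 − 297.167 = 604.4 sabins.

604.4 sabins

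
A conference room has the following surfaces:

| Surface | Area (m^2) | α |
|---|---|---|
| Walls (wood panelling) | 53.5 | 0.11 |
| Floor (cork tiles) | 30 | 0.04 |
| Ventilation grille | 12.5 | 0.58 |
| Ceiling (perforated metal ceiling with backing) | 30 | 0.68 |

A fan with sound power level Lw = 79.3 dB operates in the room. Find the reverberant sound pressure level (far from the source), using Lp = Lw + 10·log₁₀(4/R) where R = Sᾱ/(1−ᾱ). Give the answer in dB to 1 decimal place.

A = 34.735 sabins; S = 126.0 m^2.
ᾱ = 0.2757, so room constant R = A/(1−ᾱ) = 47.957 m^2.
Lp = 79.3 + 10·log₁₀(4/47.957) = 79.3 + (-10.79) = 68.5 dB.

68.5 dB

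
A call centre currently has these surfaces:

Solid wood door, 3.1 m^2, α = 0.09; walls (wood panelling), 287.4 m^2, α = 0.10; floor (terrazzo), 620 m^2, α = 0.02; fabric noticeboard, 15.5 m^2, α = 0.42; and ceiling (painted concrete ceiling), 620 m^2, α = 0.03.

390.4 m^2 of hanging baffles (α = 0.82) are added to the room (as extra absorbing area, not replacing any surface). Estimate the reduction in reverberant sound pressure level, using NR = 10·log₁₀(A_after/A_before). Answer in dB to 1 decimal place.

7.6 dB

Equivalent absorption area: A_before = 3.1·0.09 + 287.4·0.10 + 620·0.02 + 15.5·0.42 + 620·0.03 = 66.529 m^2.
Added absorption = 390.4 × 0.82 = 320.128 sabins.
A_after = 66.529 + 320.128 = 386.657 sabins.
NR = 10·log₁₀(386.657/66.529) = 7.6 dB.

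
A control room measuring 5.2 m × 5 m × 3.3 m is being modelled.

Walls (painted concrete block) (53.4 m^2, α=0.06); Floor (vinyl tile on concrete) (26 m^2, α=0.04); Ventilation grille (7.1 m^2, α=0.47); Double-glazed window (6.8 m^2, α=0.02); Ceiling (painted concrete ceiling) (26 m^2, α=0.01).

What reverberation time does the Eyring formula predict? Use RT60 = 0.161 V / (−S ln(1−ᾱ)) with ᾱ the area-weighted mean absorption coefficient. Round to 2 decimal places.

S = Σ Sᵢ = 119.3 m^2.
Σ(Sᵢαᵢ) = 53.4×0.06 + 26×0.04 + 7.1×0.47 + 6.8×0.02 + 26×0.01 = 7.977.
Mean coefficient ᾱ = A/S = 0.0669.
Eyring denominator: −S ln(1−ᾱ) = 8.261.
V = 5.2 × 5 × 3.3 = 85.8 m³.
T = 0.161·V/[−S·ln(1−ᾱ)] = 0.161·85.8/8.261 = 1.67 s.

1.67 s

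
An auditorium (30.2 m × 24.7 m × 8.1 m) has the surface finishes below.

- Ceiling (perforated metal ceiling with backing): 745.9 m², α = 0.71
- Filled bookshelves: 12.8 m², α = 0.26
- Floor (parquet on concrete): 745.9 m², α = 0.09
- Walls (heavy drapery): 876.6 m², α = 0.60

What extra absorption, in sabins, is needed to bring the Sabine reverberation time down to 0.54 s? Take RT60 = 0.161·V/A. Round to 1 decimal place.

675.4 sabins

Total absorption A₁ = 745.9×0.71 + 12.8×0.26 + 745.9×0.09 + 876.6×0.60
  = 529.589 + 3.328 + 67.131 + 525.960 = 1126.008 m² sabins.
For T = 0.54 s, need A₂ = 0.161·V/T = 0.161·6042.114/0.54 = 1801.445 sabins.
Additional absorption ΔA = 1801.445 − 1126.008 = 675.4 sabins.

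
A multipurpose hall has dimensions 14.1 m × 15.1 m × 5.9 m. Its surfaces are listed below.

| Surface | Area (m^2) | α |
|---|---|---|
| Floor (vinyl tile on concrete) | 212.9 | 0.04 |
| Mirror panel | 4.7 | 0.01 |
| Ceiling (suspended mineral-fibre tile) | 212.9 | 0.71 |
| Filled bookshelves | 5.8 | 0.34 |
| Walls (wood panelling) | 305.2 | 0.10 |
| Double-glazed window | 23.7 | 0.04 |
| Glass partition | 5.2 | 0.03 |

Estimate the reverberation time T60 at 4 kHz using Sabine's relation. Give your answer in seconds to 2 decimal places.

Total absorption A = 212.9·0.04 + 4.7·0.01 + 212.9·0.71 + 5.8·0.34 + 305.2·0.10 + 23.7·0.04 + 5.2·0.03
  = 8.516 + 0.047 + 151.159 + 1.972 + 30.520 + 0.948 + 0.156 = 193.318 m^2 sabins.
Volume V = 14.1 × 15.1 × 5.9 = 1256.169 m³.
RT60 = 0.161 · V / A = 0.161 × 1256.169 / 193.318 = 1.05 s.

1.05 s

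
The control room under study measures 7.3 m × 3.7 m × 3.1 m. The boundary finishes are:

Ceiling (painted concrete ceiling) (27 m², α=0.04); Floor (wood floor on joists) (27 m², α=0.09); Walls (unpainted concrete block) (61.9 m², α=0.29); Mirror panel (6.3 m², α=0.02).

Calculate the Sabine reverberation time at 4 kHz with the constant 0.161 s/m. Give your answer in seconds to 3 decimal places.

0.624 s

Equivalent absorption area: A = 27×0.04 + 27×0.09 + 61.9×0.29 + 6.3×0.02 = 21.587 m².
Room volume: 83.731 m³.
T = 0.161 V/A = 0.161·83.731/21.587 = 0.624 s.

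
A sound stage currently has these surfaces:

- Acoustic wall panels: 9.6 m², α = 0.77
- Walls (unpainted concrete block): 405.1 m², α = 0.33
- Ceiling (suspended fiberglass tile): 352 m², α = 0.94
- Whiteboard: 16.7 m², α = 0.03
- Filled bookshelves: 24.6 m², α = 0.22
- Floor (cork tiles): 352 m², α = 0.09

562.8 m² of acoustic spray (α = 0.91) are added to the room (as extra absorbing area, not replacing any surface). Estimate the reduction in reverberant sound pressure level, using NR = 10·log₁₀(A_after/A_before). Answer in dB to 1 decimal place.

Equivalent absorption area: A_before = 9.6·0.77 + 405.1·0.33 + 352·0.94 + 16.7·0.03 + 24.6·0.22 + 352·0.09 = 509.548 m².
Added absorption = 562.8 × 0.91 = 512.148 sabins.
A_after = 509.548 + 512.148 = 1021.696 sabins.
Reduction = 10 log₁₀(A_after/A_before) = 10 log₁₀(2.0051) = 3.0 dB.

3.0 dB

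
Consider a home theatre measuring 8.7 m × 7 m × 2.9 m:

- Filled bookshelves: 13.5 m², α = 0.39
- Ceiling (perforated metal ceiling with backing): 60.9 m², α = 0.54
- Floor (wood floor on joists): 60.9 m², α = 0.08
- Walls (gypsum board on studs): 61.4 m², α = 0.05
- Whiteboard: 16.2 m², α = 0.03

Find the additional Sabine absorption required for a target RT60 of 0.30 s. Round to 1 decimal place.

Total absorption A₁ = 13.5·0.39 + 60.9·0.54 + 60.9·0.08 + 61.4·0.05 + 16.2·0.03
  = 5.265 + 32.886 + 4.872 + 3.070 + 0.486 = 46.579 m² sabins.
For T = 0.30 s, need A₂ = 0.161·V/T = 0.161·176.61/0.30 = 94.781 sabins.
Shortfall: 94.781 − 46.579 = 48.2 sabins.

48.2 sabins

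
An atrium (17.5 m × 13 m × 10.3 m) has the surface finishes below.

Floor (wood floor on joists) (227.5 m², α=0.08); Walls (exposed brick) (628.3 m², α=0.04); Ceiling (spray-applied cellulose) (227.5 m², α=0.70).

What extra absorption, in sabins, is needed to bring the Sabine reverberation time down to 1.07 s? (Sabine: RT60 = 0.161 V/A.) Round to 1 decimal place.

A₁ = Σ Sᵢαᵢ = 227.5*0.08 + 628.3*0.04 + 227.5*0.70 = 202.582 sabins.
V = 2343.25 m³. Required absorption A₂ = 0.161 × 2343.25 / 1.07 = 352.582 sabins.
Shortfall: 352.582 − 202.582 = 150.0 sabins.

150.0 sabins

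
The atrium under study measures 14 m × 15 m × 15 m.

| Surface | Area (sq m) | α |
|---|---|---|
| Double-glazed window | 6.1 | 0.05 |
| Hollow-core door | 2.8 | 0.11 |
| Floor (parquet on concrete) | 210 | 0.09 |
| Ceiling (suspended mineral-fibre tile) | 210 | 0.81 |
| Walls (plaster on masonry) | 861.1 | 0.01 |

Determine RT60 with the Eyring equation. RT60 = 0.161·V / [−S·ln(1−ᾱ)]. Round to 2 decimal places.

Total surface area S = 6.1 + 2.8 + 210 + 210 + 861.1 = 1290.0 sq m.
Absorption A = 6.1×0.05 + 2.8×0.11 + 210×0.09 + 210×0.81 + 861.1×0.01 = 198.224 sabins.
ᾱ = 198.224 / 1290.0 = 0.1537.
−S·ln(1−ᾱ) = −1290.0 × ln(1 − 0.1537) = 215.277.
V = 14 × 15 × 15 = 3150 m³.
T = 0.161·V/[−S·ln(1−ᾱ)] = 0.161·3150/215.277 = 2.36 s.

2.36 s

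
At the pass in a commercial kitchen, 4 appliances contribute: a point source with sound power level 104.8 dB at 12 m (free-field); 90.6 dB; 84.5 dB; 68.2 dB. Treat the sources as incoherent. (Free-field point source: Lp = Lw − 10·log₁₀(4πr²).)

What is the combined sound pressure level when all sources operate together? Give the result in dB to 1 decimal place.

91.6 dB

Source at 12 m: Lp = 104.8 − 10·log₁₀(4π·12²) = 104.8 − 10·log₁₀(1809.557) = 72.2 dB.
Σ 10^(Lᵢ/10) = 1.453e+09.
Back to dB: 10·log₁₀ Σ = 91.6 dB.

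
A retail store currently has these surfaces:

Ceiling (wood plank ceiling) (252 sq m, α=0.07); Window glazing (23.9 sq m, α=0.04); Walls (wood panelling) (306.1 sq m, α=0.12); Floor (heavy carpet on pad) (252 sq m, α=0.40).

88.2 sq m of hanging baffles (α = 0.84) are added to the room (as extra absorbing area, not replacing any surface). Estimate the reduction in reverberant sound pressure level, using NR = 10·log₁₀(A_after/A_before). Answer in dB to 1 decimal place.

A_before = Σ Sᵢαᵢ = 252*0.07 + 23.9*0.04 + 306.1*0.12 + 252*0.40 = 156.128 sabins.
Added absorption = 88.2 × 0.84 = 74.088 sabins.
A_after = 156.128 + 74.088 = 230.216 sabins.
NR = 10·log₁₀(230.216/156.128) = 1.7 dB.

1.7 dB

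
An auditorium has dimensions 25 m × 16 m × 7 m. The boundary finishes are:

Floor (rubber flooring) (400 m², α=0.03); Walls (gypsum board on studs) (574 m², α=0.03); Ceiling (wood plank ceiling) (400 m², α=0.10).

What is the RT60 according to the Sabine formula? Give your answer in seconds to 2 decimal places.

A = Σ Sᵢαᵢ = 400·0.03 + 574·0.03 + 400·0.10 = 69.220 sabins.
Room volume: 2800 m³.
Sabine: RT60 = 0.161 × 2800 / 69.220 = 6.51 s.

6.51 sec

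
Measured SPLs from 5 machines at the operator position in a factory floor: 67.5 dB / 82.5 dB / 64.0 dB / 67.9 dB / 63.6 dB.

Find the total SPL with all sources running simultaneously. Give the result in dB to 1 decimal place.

Converting to relative power and adding: 10^(67.5/10) + 10^(82.5/10) + 10^(64.0/10) + 10^(67.9/10) + 10^(63.6/10) = 1.944e+08.
Combined level = 10 log₁₀(1.944e+08) = 82.9 dB.

82.9 dB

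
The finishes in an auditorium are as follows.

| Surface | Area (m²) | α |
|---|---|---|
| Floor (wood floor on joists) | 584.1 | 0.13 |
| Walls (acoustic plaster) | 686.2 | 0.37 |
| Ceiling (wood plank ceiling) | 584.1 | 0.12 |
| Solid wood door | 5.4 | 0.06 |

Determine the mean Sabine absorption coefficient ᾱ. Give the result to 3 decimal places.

0.215

S = Σ Sᵢ = 584.1 + 686.2 + 584.1 + 5.4 = 1859.8 m².
A = 584.1×0.13 + 686.2×0.37 + 584.1×0.12 + 5.4×0.06 = 400.243 sabins.
ᾱ = 400.243 / 1859.8 = 0.215.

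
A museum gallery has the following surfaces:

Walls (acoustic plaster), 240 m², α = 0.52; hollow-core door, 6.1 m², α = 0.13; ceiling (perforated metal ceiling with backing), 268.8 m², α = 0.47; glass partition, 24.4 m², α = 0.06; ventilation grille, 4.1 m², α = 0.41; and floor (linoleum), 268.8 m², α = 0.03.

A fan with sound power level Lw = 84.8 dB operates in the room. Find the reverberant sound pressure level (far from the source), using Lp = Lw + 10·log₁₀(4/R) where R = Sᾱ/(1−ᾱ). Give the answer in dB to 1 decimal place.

Σ(Sᵢαᵢ) = 240·0.52 + 6.1·0.13 + 268.8·0.47 + 24.4·0.06 + 4.1·0.41 + 268.8·0.03 = 263.138; total area S = 812.2 m².
ᾱ = 263.138/812.2 = 0.3240; R = Sᾱ/(1−ᾱ) = 263.138/(1−0.3240) = 389.257 m².
Lp = Lw + 10 log₁₀(4/R) = 84.8 -19.88 = 64.9 dB.

64.9 dB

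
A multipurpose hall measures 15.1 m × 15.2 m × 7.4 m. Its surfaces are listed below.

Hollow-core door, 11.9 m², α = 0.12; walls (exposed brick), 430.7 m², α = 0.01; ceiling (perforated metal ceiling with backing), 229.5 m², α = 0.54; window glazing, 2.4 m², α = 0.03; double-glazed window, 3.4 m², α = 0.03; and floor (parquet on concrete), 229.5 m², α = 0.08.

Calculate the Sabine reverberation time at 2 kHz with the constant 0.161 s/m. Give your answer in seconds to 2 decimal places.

1.85 seconds

Summing Sᵢαᵢ: 1.428 + 4.307 + 123.930 + 0.072 + 0.102 + 18.360 → A = 148.199 sabins.
Room volume: 1698.448 m³.
T = 0.161 V/A = 0.161·1698.448/148.199 = 1.85 s.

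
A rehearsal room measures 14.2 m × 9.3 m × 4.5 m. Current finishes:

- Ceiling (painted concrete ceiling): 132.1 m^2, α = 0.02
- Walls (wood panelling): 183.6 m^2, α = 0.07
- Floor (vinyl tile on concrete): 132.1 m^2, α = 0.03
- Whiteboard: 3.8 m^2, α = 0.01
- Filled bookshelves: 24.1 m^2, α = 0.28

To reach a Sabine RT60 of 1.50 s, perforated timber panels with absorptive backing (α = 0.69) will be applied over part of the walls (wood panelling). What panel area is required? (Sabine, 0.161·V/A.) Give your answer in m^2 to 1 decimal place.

A₁ = Σ Sᵢαᵢ = 132.1·0.02 + 183.6·0.07 + 132.1·0.03 + 3.8·0.01 + 24.1·0.28 = 26.243 sabins.
V = 594.27 m³. Target absorption A₂ = 0.161 × 594.27 / 1.50 = 63.785 sabins.
ΔA needed = 63.785 − 26.243 = 37.542 sabins.
Net gain per m^2: Δα = 0.69 − 0.07 = 0.62.
Panel area = 37.542 / 0.62 = 60.6 m^2.

60.6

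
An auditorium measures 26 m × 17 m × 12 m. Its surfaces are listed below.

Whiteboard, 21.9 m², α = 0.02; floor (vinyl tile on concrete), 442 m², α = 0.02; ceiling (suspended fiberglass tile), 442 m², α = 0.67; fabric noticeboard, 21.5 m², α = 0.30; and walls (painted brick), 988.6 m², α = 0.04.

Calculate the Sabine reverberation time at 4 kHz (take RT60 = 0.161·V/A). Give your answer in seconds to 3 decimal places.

2.430 sec

Total absorption A = 21.9·0.02 + 442·0.02 + 442·0.67 + 21.5·0.30 + 988.6·0.04
  = 0.438 + 8.840 + 296.140 + 6.450 + 39.544 = 351.412 m² sabins.
Volume V = 26 × 17 × 12 = 5304 m³.
Sabine: RT60 = 0.161 × 5304 / 351.412 = 2.430 s.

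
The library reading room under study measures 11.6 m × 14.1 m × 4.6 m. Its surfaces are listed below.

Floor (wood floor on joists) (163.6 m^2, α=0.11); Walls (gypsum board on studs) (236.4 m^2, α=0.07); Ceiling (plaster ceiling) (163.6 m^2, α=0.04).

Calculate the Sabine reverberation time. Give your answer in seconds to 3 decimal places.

2.948 seconds

Summing Sᵢαᵢ: 17.996 + 16.548 + 6.544 → A = 41.088 sabins.
Volume V = 11.6 × 14.1 × 4.6 = 752.376 m³.
Sabine: RT60 = 0.161 × 752.376 / 41.088 = 2.948 s.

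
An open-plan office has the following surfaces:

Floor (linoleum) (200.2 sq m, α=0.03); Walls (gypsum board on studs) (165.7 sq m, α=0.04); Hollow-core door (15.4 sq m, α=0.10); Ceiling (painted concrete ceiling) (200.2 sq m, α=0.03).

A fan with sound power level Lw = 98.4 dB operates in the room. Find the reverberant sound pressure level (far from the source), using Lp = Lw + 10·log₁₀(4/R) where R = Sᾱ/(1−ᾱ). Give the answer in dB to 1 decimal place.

91.2 dB

A = 20.180 sabins; S = 581.5 sq m.
ᾱ = 0.0347, so room constant R = A/(1−ᾱ) = 20.905 sq m.
Lp = Lw + 10 log₁₀(4/R) = 98.4 -7.18 = 91.2 dB.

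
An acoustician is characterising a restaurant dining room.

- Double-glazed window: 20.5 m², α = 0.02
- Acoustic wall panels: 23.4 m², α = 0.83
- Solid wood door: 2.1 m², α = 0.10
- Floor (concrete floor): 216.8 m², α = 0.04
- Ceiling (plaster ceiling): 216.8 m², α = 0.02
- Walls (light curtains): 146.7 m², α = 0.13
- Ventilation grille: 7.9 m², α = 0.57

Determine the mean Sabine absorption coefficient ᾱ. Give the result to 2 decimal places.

0.09

S = Σ Sᵢ = 20.5 + 23.4 + 2.1 + 216.8 + 216.8 + 146.7 + 7.9 = 634.2 m².
Σ(Sᵢαᵢ) = 20.5×0.02 + 23.4×0.83 + 2.1×0.10 + 216.8×0.04 + 216.8×0.02 + 146.7×0.13 + 7.9×0.57 = 56.624.
ᾱ = A/S = 0.09.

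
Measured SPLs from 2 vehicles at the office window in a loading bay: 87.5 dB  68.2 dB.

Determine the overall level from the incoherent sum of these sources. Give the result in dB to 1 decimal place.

Sum in the linear (power) domain: Σ 10^(Lᵢ/10) = 10^(87.5/10) + 10^(68.2/10) = 5.689e+08.
Combined level = 10 log₁₀(5.689e+08) = 87.6 dB.

87.6 dB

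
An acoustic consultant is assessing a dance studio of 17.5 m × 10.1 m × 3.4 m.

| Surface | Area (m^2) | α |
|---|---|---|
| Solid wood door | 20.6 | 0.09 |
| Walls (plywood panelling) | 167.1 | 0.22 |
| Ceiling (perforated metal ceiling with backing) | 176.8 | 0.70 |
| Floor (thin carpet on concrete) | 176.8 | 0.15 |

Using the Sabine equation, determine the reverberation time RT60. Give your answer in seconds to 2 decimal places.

Summing Sᵢαᵢ: 1.854 + 36.762 + 123.760 + 26.520 → A = 188.896 sabins.
Volume V = 17.5 × 10.1 × 3.4 = 600.95 m³.
T = 0.161 V/A = 0.161·600.95/188.896 = 0.51 s.

0.51 s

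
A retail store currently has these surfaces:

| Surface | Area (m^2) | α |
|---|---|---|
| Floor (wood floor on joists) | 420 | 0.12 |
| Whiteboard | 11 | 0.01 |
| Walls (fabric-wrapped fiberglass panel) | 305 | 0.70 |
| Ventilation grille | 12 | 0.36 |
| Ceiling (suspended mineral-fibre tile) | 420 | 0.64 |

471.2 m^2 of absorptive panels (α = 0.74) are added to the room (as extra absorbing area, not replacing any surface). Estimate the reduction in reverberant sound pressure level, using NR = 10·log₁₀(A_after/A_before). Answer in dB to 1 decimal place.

2.2 dB

Summing Sᵢαᵢ: 50.400 + 0.110 + 213.500 + 4.320 + 268.800 → A_before = 537.130 sabins.
Treatment contributes 471.2·0.74 = 348.688 sabins.
New total A_after = 885.818 sabins.
NR = 10·log₁₀(885.818/537.130) = 2.2 dB.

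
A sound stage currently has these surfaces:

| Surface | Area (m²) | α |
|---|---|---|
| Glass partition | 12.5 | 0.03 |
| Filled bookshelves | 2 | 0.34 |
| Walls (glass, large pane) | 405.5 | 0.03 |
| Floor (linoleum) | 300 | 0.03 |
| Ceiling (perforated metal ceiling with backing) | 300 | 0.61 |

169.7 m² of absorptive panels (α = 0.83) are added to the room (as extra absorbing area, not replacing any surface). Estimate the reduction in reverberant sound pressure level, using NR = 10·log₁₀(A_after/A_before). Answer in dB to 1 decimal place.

2.3 dB

A_before = Σ Sᵢαᵢ = 12.5·0.03 + 2·0.34 + 405.5·0.03 + 300·0.03 + 300·0.61 = 205.220 sabins.
Added absorption = 169.7 × 0.83 = 140.851 sabins.
New total A_after = 346.071 sabins.
NR = 10·log₁₀(346.071/205.220) = 2.3 dB.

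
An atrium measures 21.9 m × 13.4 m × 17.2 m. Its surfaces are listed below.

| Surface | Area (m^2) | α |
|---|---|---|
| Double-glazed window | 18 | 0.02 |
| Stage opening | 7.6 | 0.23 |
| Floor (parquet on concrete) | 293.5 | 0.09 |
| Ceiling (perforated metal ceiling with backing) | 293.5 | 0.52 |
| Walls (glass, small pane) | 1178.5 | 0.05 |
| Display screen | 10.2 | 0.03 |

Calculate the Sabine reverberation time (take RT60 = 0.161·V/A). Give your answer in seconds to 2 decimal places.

A = Σ Sᵢαᵢ = 18*0.02 + 7.6*0.23 + 293.5*0.09 + 293.5*0.52 + 1178.5*0.05 + 10.2*0.03 = 240.374 sabins.
Volume V = 21.9 × 13.4 × 17.2 = 5047.512 m³.
RT60 = 0.161 · V / A = 0.161 × 5047.512 / 240.374 = 3.38 s.

3.38 s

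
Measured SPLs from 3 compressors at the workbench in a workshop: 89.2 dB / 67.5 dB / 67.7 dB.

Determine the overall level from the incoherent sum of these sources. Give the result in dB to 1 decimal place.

Σ 10^(Lᵢ/10) = 8.433e+08.
Combined level = 10 log₁₀(8.433e+08) = 89.3 dB.

89.3 dB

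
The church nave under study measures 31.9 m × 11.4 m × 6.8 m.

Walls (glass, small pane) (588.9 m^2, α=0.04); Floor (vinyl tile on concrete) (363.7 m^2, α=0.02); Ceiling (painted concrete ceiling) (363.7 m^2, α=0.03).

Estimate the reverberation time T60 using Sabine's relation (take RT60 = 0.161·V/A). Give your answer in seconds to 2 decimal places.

9.54 s

Summing Sᵢαᵢ: 23.556 + 7.274 + 10.911 → A = 41.741 sabins.
V = 31.9·11.4·6.8 = 2472.888 m³.
T = 0.161 V/A = 0.161·2472.888/41.741 = 9.54 s.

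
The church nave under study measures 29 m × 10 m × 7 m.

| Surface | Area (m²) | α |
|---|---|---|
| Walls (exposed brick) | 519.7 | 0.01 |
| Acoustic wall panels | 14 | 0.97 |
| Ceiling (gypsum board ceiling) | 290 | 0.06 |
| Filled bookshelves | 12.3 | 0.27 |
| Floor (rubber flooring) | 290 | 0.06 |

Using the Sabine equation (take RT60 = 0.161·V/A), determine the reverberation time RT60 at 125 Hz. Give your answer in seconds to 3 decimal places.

Summing Sᵢαᵢ: 5.197 + 13.580 + 17.400 + 3.321 + 17.400 → A = 56.898 sabins.
Volume V = 29 × 10 × 7 = 2030 m³.
T = 0.161 V/A = 0.161·2030/56.898 = 5.744 s.

5.744 s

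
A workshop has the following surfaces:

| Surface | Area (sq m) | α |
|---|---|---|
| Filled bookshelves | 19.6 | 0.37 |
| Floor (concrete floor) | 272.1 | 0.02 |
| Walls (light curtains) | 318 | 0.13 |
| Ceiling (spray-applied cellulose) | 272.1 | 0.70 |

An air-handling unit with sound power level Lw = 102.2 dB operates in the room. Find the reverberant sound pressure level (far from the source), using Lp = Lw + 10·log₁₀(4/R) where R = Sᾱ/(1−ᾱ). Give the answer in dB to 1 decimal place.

Σ(Sᵢαᵢ) = 19.6·0.37 + 272.1·0.02 + 318·0.13 + 272.1·0.70 = 244.504; total area S = 881.8 sq m.
ᾱ = 0.2773, so room constant R = A/(1−ᾱ) = 338.320 sq m.
Lp = 102.2 + 10·log₁₀(4/338.320) = 102.2 + (-19.27) = 82.9 dB.

82.9 dB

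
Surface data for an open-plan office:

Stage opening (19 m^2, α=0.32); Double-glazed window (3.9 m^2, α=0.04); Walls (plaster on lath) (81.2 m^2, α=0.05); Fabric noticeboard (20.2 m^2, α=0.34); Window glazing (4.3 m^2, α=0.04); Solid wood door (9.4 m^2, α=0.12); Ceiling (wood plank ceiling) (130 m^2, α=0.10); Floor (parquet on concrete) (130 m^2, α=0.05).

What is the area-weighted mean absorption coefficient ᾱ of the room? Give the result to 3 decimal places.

S = Σ Sᵢ = 19 + 3.9 + 81.2 + 20.2 + 4.3 + 9.4 + 130 + 130 = 398.0 m^2.
Weighted sum Σ Sα = 37.964.
ᾱ = 37.964 / 398.0 = 0.095.

0.095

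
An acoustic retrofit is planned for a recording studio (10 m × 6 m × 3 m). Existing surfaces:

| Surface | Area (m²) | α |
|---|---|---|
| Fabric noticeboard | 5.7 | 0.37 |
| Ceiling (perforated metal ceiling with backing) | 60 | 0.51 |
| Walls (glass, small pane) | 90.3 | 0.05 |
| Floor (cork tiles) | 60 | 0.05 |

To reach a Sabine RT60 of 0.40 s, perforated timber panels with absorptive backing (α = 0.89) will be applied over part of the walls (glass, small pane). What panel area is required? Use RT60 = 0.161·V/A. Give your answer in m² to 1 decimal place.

38.4

Total absorption A₁ = 5.7·0.37 + 60·0.51 + 90.3·0.05 + 60·0.05
  = 2.109 + 30.600 + 4.515 + 3.000 = 40.224 m² sabins.
Required A₂ = 0.161·180/0.40 = 72.450 sabins.
ΔA needed = 72.450 − 40.224 = 32.226 sabins.
Net gain per m²: Δα = 0.89 − 0.05 = 0.84.
Panel area = 32.226 / 0.84 = 38.4 m².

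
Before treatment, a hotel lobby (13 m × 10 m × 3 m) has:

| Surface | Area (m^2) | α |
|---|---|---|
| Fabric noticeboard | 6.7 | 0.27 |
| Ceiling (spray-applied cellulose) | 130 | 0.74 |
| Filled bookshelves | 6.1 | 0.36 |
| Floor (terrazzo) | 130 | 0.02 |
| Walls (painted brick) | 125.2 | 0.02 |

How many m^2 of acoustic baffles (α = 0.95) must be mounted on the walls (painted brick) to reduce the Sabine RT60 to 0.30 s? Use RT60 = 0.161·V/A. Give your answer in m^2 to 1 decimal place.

111.8

A₁ = Σ Sᵢαᵢ = 6.7*0.27 + 130*0.74 + 6.1*0.36 + 130*0.02 + 125.2*0.02 = 105.309 sabins.
V = 390 m³. Target absorption A₂ = 0.161 × 390 / 0.30 = 209.300 sabins.
ΔA needed = 209.300 − 105.309 = 103.991 sabins.
Net gain per m^2: Δα = 0.95 − 0.02 = 0.93.
Area = ΔA/Δα = 103.991/0.93 = 111.8 m^2.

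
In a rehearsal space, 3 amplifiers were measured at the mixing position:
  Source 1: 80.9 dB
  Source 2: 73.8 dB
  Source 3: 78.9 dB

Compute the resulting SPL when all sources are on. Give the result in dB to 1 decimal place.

Sum in the linear (power) domain: Σ 10^(Lᵢ/10) = 10^(80.9/10) + 10^(73.8/10) + 10^(78.9/10) = 2.246e+08.
Combined level = 10 log₁₀(2.246e+08) = 83.5 dB.

83.5 dB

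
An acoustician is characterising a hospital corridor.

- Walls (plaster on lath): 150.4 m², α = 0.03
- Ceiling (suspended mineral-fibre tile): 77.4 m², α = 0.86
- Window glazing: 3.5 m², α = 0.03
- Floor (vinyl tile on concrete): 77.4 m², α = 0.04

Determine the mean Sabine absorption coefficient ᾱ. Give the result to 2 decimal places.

S = Σ Sᵢ = 150.4 + 77.4 + 3.5 + 77.4 = 308.7 m².
A = 150.4*0.03 + 77.4*0.86 + 3.5*0.03 + 77.4*0.04 = 74.277 sabins.
ᾱ = 74.277 / 308.7 = 0.24.

0.24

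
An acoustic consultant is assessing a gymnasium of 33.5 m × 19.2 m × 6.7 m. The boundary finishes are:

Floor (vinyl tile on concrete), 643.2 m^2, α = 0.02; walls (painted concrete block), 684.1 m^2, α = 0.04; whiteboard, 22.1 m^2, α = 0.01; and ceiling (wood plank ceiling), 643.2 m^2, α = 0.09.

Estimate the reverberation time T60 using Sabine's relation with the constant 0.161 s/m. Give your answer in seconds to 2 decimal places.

A = Σ Sᵢαᵢ = 643.2·0.02 + 684.1·0.04 + 22.1·0.01 + 643.2·0.09 = 98.337 sabins.
Volume V = 33.5 × 19.2 × 6.7 = 4309.44 m³.
Sabine: RT60 = 0.161 × 4309.44 / 98.337 = 7.06 s.

7.06 sec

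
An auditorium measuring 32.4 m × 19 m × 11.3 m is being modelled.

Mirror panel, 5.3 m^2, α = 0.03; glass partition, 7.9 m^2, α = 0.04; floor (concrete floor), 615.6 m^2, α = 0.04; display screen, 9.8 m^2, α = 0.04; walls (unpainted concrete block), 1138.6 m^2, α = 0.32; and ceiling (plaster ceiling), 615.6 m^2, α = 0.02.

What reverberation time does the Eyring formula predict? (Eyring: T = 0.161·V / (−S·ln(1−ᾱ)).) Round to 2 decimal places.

2.54 s

S = Σ Sᵢ = 2392.8 m^2.
Σ(Sᵢαᵢ) = 5.3·0.03 + 7.9·0.04 + 615.6·0.04 + 9.8·0.04 + 1138.6·0.32 + 615.6·0.02 = 402.155.
Mean coefficient ᾱ = A/S = 0.1681.
−S·ln(1−ᾱ) = −2392.8 × ln(1 − 0.1681) = 440.378.
V = 32.4 × 19 × 11.3 = 6956.28 m³.
T = 0.161·V/[−S·ln(1−ᾱ)] = 0.161·6956.28/440.378 = 2.54 s.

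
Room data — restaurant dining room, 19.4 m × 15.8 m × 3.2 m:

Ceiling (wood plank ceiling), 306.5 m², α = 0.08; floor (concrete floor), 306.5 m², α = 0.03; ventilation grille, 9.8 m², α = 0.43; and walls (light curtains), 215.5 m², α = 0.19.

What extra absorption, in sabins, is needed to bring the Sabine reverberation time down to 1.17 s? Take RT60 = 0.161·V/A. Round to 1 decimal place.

56.1 sabins

A₁ = Σ Sᵢαᵢ = 306.5·0.08 + 306.5·0.03 + 9.8·0.43 + 215.5·0.19 = 78.874 sabins.
For T = 1.17 s, need A₂ = 0.161·V/T = 0.161·980.864/1.17 = 134.974 sabins.
Additional absorption ΔA = 134.974 − 78.874 = 56.1 sabins.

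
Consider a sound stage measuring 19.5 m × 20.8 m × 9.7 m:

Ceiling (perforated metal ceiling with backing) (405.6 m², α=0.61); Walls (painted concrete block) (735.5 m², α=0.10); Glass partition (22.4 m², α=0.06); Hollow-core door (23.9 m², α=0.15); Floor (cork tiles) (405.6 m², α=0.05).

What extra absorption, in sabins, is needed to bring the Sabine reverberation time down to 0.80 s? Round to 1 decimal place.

445.6 sabins

Equivalent absorption area: A₁ = 405.6·0.61 + 735.5·0.10 + 22.4·0.06 + 23.9·0.15 + 405.6·0.05 = 346.175 m².
Target A₂ = 0.161·3934.32/0.80 = 791.782 sabins (V = 3934.32 m³).
ΔA = A₂ − A₁ = 791.782 − 346.175 = 445.6 sabins.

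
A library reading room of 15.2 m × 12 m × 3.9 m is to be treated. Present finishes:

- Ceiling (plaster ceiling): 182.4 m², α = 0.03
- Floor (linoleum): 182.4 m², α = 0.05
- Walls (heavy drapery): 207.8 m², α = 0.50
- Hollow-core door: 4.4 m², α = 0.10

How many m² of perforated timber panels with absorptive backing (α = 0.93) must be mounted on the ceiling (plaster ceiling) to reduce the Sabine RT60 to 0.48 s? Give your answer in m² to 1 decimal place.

Total absorption A₁ = 182.4*0.03 + 182.4*0.05 + 207.8*0.50 + 4.4*0.10
  = 5.472 + 9.120 + 103.900 + 0.440 = 118.932 m² sabins.
Required A₂ = 0.161·711.36/0.48 = 238.602 sabins.
Absorption to add: 238.602 − 118.932 = 119.670 sabins.
Net gain per m²: Δα = 0.93 − 0.03 = 0.90.
Area = ΔA/Δα = 119.670/0.90 = 133.0 m².

133.0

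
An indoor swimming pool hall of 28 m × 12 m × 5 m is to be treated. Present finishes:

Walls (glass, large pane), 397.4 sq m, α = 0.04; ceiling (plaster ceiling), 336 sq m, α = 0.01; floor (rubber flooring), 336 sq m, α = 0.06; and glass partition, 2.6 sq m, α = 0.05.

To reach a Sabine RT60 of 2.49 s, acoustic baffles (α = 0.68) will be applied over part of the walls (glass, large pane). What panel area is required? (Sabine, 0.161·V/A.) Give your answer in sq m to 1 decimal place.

Equivalent absorption area: A₁ = 397.4·0.04 + 336·0.01 + 336·0.06 + 2.6·0.05 = 39.546 sq m.
V = 1680 m³. Target absorption A₂ = 0.161 × 1680 / 2.49 = 108.627 sabins.
Absorption to add: 108.627 − 39.546 = 69.081 sabins.
Net gain per sq m: Δα = 0.68 − 0.04 = 0.64.
Panel area = 69.081 / 0.64 = 107.9 sq m.

107.9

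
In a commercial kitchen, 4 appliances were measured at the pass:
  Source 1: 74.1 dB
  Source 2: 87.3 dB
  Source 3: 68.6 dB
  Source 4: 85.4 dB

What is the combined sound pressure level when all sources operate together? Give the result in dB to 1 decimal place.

Sum in the linear (power) domain: Σ 10^(Lᵢ/10) = 10^(74.1/10) + 10^(87.3/10) + 10^(68.6/10) + 10^(85.4/10) = 9.167e+08.
Back to dB: 10·log₁₀ Σ = 89.6 dB.

89.6 dB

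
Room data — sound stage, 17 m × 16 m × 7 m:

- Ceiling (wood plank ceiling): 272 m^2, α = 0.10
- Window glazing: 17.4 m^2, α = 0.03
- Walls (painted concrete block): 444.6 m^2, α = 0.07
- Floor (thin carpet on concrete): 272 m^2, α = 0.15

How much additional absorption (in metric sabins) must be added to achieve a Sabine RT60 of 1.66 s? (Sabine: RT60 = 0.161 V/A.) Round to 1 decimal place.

Summing Sᵢαᵢ: 27.200 + 0.522 + 31.122 + 40.800 → A₁ = 99.644 sabins.
V = 1904 m³. Required absorption A₂ = 0.161 × 1904 / 1.66 = 184.665 sabins.
Shortfall: 184.665 − 99.644 = 85.0 sabins.

85.0 sabins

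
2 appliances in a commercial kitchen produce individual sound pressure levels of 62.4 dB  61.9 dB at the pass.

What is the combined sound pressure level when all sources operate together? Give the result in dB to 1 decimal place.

65.2 dB

Σ 10^(Lᵢ/10) = 3.287e+06.
Combined level = 10 log₁₀(3.287e+06) = 65.2 dB.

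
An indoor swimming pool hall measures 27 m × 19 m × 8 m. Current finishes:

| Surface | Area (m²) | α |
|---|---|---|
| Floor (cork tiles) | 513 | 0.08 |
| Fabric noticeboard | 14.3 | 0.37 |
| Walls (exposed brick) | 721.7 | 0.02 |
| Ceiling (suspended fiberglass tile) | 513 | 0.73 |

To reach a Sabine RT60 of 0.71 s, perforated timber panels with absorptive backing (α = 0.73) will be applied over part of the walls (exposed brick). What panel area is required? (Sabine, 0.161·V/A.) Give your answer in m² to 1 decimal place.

697.7

Total absorption A₁ = 513×0.08 + 14.3×0.37 + 721.7×0.02 + 513×0.73
  = 41.040 + 5.291 + 14.434 + 374.490 = 435.255 m² sabins.
Required A₂ = 0.161·4104/0.71 = 930.625 sabins.
Absorption to add: 930.625 − 435.255 = 495.370 sabins.
Each m² of panel replacing the walls (exposed brick) adds (0.73 − 0.02) = 0.71 sabins.
Area = ΔA/Δα = 495.370/0.71 = 697.7 m².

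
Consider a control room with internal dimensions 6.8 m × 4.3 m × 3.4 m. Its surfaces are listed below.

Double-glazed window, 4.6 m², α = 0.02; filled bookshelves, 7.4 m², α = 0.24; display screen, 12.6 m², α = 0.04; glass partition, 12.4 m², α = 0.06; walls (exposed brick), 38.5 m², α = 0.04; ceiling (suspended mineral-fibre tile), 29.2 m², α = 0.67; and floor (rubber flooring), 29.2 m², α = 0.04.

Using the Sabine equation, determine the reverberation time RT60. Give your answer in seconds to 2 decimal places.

0.63 seconds

Total absorption A = 4.6·0.02 + 7.4·0.24 + 12.6·0.04 + 12.4·0.06 + 38.5·0.04 + 29.2·0.67 + 29.2·0.04
  = 0.092 + 1.776 + 0.504 + 0.744 + 1.540 + 19.564 + 1.168 = 25.388 m² sabins.
Room volume: 99.416 m³.
T = 0.161 V/A = 0.161·99.416/25.388 = 0.63 s.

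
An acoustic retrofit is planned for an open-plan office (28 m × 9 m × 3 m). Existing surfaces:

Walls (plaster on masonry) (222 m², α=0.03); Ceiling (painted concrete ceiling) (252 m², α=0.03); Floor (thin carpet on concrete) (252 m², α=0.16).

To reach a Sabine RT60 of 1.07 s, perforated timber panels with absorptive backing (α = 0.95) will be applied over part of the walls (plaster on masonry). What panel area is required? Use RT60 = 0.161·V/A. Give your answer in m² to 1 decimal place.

64.4

Summing Sᵢαᵢ: 6.660 + 7.560 + 40.320 → A₁ = 54.540 sabins.
V = 756 m³. Target absorption A₂ = 0.161 × 756 / 1.07 = 113.753 sabins.
ΔA needed = 113.753 − 54.540 = 59.213 sabins.
Net gain per m²: Δα = 0.95 − 0.03 = 0.92.
Panel area = 59.213 / 0.92 = 64.4 m².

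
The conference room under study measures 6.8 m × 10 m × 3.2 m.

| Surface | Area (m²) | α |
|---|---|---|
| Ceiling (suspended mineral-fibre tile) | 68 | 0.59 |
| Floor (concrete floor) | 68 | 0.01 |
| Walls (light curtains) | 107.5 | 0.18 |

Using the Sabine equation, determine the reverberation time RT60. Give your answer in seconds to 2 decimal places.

Total absorption A = 68×0.59 + 68×0.01 + 107.5×0.18
  = 40.120 + 0.680 + 19.350 = 60.150 m² sabins.
Volume V = 6.8 × 10 × 3.2 = 217.6 m³.
T = 0.161 V/A = 0.161·217.6/60.150 = 0.58 s.

0.58 s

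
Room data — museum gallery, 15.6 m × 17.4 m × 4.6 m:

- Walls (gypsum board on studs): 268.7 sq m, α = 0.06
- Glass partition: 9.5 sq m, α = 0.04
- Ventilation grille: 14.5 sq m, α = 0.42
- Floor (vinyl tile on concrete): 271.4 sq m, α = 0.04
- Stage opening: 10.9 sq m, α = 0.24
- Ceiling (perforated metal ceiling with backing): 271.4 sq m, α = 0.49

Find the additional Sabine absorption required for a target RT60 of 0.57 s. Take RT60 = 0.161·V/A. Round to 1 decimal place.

183.6 sabins

A₁ = Σ Sᵢαᵢ = 268.7*0.06 + 9.5*0.04 + 14.5*0.42 + 271.4*0.04 + 10.9*0.24 + 271.4*0.49 = 169.050 sabins.
V = 1248.624 m³. Required absorption A₂ = 0.161 × 1248.624 / 0.57 = 352.682 sabins.
Shortfall: 352.682 − 169.050 = 183.6 sabins.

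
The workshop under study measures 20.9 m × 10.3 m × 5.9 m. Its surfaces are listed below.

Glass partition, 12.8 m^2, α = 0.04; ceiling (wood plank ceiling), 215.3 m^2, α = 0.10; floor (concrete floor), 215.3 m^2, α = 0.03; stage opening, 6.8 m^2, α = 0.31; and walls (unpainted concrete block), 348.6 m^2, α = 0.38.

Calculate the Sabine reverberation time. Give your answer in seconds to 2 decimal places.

1.25 s

Total absorption A = 12.8·0.04 + 215.3·0.10 + 215.3·0.03 + 6.8·0.31 + 348.6·0.38
  = 0.512 + 21.530 + 6.459 + 2.108 + 132.468 = 163.077 m^2 sabins.
Volume V = 20.9 × 10.3 × 5.9 = 1270.093 m³.
T = 0.161 V/A = 0.161·1270.093/163.077 = 1.25 s.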